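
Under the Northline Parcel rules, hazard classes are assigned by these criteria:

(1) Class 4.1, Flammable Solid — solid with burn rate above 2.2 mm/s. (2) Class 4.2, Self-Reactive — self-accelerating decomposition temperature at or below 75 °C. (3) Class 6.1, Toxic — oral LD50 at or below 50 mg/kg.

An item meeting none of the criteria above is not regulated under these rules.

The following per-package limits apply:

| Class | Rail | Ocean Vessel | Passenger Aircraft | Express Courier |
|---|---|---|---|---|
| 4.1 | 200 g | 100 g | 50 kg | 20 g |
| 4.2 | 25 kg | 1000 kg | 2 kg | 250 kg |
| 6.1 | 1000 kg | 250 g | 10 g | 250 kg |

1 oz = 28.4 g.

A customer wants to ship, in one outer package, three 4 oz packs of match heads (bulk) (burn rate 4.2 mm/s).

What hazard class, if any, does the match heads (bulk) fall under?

With burn rate 4.2 mm/s (> 2.2 mm/s), the match heads (bulk) fall in Class 4.1.

Class 4.1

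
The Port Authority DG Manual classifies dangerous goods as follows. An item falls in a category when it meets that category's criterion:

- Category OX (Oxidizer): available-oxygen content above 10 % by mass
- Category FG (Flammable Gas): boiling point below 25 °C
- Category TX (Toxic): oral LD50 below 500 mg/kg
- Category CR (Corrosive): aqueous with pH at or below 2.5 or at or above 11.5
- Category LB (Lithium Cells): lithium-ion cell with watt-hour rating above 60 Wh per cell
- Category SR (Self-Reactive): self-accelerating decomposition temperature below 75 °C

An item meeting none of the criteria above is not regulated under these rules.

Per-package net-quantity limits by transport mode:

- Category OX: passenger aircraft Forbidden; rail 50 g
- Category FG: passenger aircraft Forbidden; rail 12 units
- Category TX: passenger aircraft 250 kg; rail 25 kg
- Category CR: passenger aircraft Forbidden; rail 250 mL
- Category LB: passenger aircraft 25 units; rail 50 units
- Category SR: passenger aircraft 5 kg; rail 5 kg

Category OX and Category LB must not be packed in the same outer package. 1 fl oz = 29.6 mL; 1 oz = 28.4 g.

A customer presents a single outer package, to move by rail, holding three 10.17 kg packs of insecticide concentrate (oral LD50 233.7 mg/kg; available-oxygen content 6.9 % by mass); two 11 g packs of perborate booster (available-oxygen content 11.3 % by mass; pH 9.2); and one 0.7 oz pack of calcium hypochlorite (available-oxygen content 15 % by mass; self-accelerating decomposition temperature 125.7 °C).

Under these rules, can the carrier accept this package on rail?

Insecticide concentrate: oral LD50 233.7 mg/kg < 500 mg/kg → Category TX (Toxic).
Available-oxygen content 11.3 % by mass meets the Category OX criterion (Oxidizer), so the perborate booster is Category OX.
Available-oxygen content 15 % by mass meets the Category OX criterion (Oxidizer), so the calcium hypochlorite is Category OX.
Total Category OX: (two 11 g packs = 22 g) + (one 0.7 oz pack = 19.88 g) = 41.88 g.
41.88 g ≤ 50 g (rail limit, Category OX) — within limit.
Category TX quantity: three 10.17 kg packs = 30.51 kg.
30.51 kg > 25 kg (rail limit, Category TX) — over the limit.
The segregation rule (Category OX with Category LB) does not apply to Category OX with Category TX.

No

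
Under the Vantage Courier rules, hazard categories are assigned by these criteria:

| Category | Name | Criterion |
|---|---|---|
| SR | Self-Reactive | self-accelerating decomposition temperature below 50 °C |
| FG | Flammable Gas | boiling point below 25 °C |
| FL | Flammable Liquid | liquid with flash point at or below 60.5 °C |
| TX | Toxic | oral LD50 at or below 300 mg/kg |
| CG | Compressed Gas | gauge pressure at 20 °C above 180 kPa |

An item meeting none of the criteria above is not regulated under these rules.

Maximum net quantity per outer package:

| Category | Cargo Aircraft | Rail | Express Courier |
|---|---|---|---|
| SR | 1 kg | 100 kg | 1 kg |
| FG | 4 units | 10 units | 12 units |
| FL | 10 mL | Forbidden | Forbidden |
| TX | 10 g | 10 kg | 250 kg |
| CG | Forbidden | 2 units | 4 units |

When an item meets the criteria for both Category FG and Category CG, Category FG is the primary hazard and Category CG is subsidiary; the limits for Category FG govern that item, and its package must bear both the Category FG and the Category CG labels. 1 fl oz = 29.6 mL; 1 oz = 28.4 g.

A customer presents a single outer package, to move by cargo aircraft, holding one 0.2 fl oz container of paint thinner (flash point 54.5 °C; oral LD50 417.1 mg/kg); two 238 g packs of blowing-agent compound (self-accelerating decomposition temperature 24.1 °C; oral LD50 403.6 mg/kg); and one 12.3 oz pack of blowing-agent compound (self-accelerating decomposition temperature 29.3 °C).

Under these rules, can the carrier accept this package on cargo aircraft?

Yes

Paint thinner: flash point 54.5 °C ≤ 60.5 °C → Category FL (Flammable Liquid).
The blowing-agent compound has self-accelerating decomposition temperature 24.1 °C, which is < 50 °C, so it is Category SR (Self-Reactive).
Self-accelerating decomposition temperature 29.3 °C meets the Category SR criterion (Self-Reactive), so the blowing-agent compound is Category SR.
Total Category SR: (two 238 g packs = 476 g) + (one 12.3 oz pack = 349.32 g) = 825.32 g.
825.32 g ≤ 1 kg (cargo aircraft limit, Category SR) — within limit.
Category FL quantity: one 0.2 fl oz container = 5.92 mL.
That is within the Category FL cargo aircraft limit of 10 mL.
Every hazard category is within its cargo aircraft limit and no segregation rule is violated.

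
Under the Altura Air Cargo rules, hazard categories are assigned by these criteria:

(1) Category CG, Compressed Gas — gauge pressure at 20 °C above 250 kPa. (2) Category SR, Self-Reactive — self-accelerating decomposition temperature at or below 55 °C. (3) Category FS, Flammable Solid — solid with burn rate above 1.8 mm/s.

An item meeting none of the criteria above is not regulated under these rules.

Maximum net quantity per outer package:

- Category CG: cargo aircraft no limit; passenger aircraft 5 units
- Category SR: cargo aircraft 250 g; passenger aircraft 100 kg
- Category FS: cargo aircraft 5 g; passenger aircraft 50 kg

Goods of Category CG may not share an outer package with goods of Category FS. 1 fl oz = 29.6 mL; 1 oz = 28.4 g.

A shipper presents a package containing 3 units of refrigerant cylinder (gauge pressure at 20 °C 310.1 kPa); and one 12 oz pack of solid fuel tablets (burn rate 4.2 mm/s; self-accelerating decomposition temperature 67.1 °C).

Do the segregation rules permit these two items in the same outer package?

No

Gauge pressure at 20 °C 310.1 kPa meets the Category CG criterion (Compressed Gas), so the refrigerant cylinder is Category CG.
Burn rate 4.2 mm/s meets the Category FS criterion (Flammable Solid), so the solid fuel tablets are Category FS.
Category CG and Category FS may not share an outer package.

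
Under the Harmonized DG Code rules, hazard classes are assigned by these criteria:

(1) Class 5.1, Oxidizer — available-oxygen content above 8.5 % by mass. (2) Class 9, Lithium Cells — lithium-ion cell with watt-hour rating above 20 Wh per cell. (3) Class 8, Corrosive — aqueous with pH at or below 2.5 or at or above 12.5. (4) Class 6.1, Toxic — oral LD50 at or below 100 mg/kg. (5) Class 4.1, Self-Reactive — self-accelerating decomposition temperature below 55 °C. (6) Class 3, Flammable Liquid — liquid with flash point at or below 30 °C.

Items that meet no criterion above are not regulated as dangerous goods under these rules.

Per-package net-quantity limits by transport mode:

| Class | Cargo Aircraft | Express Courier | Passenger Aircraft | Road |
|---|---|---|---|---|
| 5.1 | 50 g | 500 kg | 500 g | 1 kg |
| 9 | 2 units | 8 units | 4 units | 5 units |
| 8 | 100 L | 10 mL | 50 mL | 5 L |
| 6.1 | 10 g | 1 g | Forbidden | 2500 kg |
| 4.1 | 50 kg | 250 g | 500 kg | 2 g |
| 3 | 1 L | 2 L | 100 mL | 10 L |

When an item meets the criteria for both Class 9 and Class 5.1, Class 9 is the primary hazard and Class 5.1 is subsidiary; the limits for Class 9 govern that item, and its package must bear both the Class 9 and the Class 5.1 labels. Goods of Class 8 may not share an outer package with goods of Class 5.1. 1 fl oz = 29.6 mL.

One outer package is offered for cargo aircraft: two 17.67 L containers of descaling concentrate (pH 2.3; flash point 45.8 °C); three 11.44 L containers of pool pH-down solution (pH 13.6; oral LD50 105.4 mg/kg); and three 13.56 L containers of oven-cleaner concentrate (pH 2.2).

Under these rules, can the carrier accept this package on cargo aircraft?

No

pH 2.3 meets the Class 8 criterion (Corrosive), so the descaling concentrate is Class 8.
pH 13.6 meets the Class 8 criterion (Corrosive), so the pool pH-down solution is Class 8.
pH 2.2 meets the Class 8 criterion (Corrosive), so the oven-cleaner concentrate is Class 8.
Class 8 net quantity: (two 17.67 L containers = 35.34 L) + (three 11.44 L containers = 34.32 L) + (three 13.56 L containers = 40.68 L) = 110.34 L.
110.34 L > 100 L (cargo aircraft limit, Class 8) — over the limit.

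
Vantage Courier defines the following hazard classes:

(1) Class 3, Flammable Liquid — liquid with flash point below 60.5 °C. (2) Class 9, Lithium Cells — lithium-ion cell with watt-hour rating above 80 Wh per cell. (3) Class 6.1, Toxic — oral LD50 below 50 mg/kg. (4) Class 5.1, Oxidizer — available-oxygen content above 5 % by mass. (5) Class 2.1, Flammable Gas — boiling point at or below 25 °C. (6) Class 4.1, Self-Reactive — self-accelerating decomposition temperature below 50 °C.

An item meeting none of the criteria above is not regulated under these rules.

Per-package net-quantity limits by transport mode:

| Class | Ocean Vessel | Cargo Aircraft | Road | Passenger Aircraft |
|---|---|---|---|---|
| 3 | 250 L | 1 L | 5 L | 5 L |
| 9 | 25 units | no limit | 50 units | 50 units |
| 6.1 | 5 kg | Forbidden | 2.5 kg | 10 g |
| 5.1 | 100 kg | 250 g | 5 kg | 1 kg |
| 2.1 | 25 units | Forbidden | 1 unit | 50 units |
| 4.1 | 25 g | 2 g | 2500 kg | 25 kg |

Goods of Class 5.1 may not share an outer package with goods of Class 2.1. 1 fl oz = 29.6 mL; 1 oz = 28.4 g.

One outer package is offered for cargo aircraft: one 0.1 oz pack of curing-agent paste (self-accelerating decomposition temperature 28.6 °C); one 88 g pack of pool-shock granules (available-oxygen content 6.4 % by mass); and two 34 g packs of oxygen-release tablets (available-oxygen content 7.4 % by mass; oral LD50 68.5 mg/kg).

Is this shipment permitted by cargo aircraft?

No

With self-accelerating decomposition temperature 28.6 °C (< 50 °C), the curing-agent paste falls in Class 4.1.
The pool-shock granules have available-oxygen content 6.4 % by mass, which is > 5 % by mass, so they are Class 5.1 (Oxidizer).
Oxygen-release tablets: available-oxygen content 7.4 % by mass > 5 % by mass → Class 5.1 (Oxidizer).
Class 5.1 net quantity: 88 g + (two 34 g packs = 68 g) = 156 g.
156 g ≤ 250 g (cargo aircraft limit, Class 5.1) — within limit.
Class 4.1 quantity: one 0.1 oz pack = 2.84 g.
That exceeds the Class 4.1 cargo aircraft limit of 2 g.
The segregation rule (Class 5.1 with Class 2.1) does not apply to Class 5.1 with Class 4.1.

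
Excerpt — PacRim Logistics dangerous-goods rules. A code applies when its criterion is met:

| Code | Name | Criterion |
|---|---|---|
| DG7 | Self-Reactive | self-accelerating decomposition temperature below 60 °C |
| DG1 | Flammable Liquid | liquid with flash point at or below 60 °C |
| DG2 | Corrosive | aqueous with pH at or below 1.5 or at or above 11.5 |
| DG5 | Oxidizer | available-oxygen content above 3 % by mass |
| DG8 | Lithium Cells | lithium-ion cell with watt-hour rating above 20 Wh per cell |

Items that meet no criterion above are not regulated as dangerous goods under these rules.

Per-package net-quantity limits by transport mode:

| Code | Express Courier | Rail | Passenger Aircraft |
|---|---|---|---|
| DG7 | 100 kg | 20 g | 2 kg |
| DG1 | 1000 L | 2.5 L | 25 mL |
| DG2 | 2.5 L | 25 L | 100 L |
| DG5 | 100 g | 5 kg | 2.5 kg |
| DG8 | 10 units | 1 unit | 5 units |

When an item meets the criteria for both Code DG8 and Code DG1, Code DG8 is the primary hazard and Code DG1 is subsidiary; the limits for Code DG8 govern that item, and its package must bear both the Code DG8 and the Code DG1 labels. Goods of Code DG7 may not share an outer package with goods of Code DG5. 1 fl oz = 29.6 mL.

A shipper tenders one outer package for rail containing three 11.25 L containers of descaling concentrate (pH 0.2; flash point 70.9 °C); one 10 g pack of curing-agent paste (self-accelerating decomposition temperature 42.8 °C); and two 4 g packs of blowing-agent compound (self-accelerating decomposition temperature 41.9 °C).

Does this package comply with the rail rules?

With pH 0.2 (≤ 1.5), the descaling concentrate falls in Code DG2.
Self-accelerating decomposition temperature 42.8 °C meets the Code DG7 criterion (Self-Reactive), so the curing-agent paste is Code DG7.
The blowing-agent compound has self-accelerating decomposition temperature 41.9 °C, which is < 60 °C, so it is Code DG7 (Self-Reactive).
Code DG7 net quantity: 10 g + (two 4 g packs = 8 g) = 18 g.
18 g is within the rail limit of 20 g for Code DG7.
Code DG2 quantity: three 11.25 L containers = 33.75 L.
That exceeds the Code DG2 rail limit of 25 L.
The segregation rule (Code DG7 with Code DG5) does not apply to Code DG7 with Code DG2.

No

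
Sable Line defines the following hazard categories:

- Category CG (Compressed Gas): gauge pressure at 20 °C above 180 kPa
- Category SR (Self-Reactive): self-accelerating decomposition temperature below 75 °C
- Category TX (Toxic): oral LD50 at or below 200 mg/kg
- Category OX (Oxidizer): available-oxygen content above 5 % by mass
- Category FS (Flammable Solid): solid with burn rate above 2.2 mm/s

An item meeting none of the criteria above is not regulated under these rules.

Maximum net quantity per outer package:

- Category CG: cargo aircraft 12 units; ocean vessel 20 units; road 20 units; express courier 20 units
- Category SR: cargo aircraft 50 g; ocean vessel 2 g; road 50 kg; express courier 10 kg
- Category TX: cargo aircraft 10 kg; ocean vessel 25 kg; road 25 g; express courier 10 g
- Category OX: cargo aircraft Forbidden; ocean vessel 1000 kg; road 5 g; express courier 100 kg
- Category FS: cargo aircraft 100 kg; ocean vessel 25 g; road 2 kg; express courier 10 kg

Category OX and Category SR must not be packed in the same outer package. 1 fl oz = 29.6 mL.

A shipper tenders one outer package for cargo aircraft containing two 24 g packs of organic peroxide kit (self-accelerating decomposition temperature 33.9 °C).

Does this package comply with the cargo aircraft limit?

With self-accelerating decomposition temperature 33.9 °C (< 75 °C), the organic peroxide kit falls in Category SR.
Category SR quantity: two 24 g packs = 48 g.
That is within the Category SR cargo aircraft limit of 50 g.

Yes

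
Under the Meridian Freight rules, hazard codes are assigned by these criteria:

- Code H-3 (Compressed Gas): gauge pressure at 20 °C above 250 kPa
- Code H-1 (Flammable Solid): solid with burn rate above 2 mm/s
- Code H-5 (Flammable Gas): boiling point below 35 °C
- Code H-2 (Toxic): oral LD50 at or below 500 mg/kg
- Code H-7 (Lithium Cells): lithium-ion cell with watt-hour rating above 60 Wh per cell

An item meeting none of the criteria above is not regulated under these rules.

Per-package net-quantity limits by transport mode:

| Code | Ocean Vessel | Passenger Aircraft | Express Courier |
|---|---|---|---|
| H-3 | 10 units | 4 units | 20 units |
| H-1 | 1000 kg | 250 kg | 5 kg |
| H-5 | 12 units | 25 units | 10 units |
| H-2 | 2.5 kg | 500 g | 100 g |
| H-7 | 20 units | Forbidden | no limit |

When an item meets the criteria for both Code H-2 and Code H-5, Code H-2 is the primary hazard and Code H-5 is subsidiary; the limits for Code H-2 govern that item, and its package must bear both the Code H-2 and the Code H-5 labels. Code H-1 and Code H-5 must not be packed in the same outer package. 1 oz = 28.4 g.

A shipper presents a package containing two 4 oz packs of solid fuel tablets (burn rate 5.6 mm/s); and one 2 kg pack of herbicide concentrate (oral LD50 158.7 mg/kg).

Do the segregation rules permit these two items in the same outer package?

Yes

Burn rate 5.6 mm/s meets the Code H-1 criterion (Flammable Solid), so the solid fuel tablets are Code H-1.
Oral LD50 158.7 mg/kg meets the Code H-2 criterion (Toxic), so the herbicide concentrate is Code H-2.
No segregation rule bars Code H-1 with Code H-2.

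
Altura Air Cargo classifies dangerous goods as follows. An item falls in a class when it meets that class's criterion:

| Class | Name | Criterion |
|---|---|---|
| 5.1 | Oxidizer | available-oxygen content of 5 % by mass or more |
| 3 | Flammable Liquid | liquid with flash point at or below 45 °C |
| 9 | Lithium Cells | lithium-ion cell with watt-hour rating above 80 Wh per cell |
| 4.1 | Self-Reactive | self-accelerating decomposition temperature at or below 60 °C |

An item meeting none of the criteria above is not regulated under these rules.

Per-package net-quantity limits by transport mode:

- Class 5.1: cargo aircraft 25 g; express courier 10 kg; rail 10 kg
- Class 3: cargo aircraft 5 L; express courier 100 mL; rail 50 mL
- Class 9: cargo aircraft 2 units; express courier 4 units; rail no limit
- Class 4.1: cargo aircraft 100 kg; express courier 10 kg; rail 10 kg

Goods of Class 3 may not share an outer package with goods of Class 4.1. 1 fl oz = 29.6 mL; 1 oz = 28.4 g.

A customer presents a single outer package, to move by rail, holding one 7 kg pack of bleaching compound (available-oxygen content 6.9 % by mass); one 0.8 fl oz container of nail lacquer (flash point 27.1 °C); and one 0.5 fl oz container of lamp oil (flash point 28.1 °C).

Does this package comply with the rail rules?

Yes

Bleaching compound: available-oxygen content 6.9 % by mass ≥ 5 % by mass → Class 5.1 (Oxidizer).
With flash point 27.1 °C (≤ 45 °C), the nail lacquer falls in Class 3.
The lamp oil has flash point 28.1 °C, which is ≤ 45 °C, so it is Class 3 (Flammable Liquid).
Total Class 3: (one 0.8 fl oz container = 23.68 mL) + (one 0.5 fl oz container = 14.8 mL) = 38.48 mL.
38.48 mL is within the rail limit of 50 mL for Class 3.
Class 5.1 quantity: 7 kg.
That is within the Class 5.1 rail limit of 10 kg.
The segregation rule (Class 3 with Class 4.1) does not apply to Class 3 with Class 5.1.
Every hazard class is within its rail limit and no segregation rule is violated.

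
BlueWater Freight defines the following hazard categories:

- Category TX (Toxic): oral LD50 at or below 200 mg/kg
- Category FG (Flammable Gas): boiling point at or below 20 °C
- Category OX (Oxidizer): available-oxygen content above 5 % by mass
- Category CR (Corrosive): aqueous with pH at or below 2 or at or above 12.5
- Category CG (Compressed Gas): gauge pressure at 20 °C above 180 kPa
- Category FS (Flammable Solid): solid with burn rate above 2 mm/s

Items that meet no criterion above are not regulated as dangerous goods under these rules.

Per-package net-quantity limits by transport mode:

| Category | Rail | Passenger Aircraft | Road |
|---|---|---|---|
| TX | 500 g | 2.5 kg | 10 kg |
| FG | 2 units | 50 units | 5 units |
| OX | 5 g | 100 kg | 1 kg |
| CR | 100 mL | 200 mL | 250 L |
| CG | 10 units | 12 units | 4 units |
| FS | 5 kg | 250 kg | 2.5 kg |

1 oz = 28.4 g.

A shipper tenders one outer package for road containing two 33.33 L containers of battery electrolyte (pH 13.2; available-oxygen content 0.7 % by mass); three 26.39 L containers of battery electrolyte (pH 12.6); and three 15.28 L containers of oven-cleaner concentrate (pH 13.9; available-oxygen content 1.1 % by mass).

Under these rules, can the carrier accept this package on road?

pH 13.2 meets the Category CR criterion (Corrosive), so the battery electrolyte is Category CR.
pH 12.6 meets the Category CR criterion (Corrosive), so the battery electrolyte is Category CR.
Oven-cleaner concentrate: pH 13.9 ≥ 12.5 → Category CR (Corrosive).
Total Category CR: (two 33.33 L containers = 66.66 L) + (three 26.39 L containers = 79.17 L) + (three 15.28 L containers = 45.84 L) = 191.67 L.
191.67 L ≤ 250 L (road limit, Category CR) — within limit.

Yes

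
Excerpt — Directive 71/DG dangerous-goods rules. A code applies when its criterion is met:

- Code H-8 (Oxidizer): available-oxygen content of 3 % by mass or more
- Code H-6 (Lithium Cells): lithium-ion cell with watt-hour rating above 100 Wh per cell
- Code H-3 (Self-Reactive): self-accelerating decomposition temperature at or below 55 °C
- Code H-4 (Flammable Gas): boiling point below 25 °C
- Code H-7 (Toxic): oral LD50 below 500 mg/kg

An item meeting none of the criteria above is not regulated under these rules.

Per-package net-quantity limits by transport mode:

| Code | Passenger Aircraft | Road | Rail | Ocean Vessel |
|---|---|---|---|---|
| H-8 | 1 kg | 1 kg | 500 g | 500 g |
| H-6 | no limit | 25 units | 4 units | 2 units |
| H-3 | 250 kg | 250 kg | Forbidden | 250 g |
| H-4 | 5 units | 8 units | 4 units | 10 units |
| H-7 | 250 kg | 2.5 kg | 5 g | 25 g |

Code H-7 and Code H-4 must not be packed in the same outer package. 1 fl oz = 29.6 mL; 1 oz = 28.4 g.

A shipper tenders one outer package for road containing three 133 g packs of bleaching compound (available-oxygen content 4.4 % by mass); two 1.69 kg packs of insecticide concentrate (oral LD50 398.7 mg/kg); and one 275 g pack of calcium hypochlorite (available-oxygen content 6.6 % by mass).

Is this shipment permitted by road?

Available-oxygen content 4.4 % by mass meets the Code H-8 criterion (Oxidizer), so the bleaching compound is Code H-8.
Oral LD50 398.7 mg/kg meets the Code H-7 criterion (Toxic), so the insecticide concentrate is Code H-7.
Calcium hypochlorite: available-oxygen content 6.6 % by mass ≥ 3 % by mass → Code H-8 (Oxidizer).
Code H-7 quantity: two 1.69 kg packs = 3.38 kg.
3.38 kg exceeds the road limit of 2.5 kg for Code H-7.
Code H-8 net quantity: (three 133 g packs = 399 g) + 275 g = 674 g.
674 g is within the road limit of 1 kg for Code H-8.
The segregation rule (Code H-7 with Code H-4) does not apply to Code H-7 with Code H-8.

No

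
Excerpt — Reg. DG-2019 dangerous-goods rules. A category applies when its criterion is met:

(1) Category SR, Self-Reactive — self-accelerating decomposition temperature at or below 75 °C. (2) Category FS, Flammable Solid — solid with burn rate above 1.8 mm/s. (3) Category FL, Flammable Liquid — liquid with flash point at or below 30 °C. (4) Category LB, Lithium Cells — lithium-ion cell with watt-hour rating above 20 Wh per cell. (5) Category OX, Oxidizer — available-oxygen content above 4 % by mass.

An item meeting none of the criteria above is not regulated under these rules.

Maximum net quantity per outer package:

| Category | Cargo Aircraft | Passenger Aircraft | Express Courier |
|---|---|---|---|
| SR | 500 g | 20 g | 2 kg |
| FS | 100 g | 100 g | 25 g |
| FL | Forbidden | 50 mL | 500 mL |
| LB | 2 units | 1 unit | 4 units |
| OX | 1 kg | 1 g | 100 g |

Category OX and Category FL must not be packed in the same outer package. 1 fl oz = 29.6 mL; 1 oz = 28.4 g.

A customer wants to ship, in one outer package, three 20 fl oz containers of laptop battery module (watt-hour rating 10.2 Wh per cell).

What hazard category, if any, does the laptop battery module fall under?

Not regulated

watt-hour rating 10.2 Wh per cell is not above 20 Wh per cell, so Category LB does not apply.
No criterion is met, so the item is not regulated.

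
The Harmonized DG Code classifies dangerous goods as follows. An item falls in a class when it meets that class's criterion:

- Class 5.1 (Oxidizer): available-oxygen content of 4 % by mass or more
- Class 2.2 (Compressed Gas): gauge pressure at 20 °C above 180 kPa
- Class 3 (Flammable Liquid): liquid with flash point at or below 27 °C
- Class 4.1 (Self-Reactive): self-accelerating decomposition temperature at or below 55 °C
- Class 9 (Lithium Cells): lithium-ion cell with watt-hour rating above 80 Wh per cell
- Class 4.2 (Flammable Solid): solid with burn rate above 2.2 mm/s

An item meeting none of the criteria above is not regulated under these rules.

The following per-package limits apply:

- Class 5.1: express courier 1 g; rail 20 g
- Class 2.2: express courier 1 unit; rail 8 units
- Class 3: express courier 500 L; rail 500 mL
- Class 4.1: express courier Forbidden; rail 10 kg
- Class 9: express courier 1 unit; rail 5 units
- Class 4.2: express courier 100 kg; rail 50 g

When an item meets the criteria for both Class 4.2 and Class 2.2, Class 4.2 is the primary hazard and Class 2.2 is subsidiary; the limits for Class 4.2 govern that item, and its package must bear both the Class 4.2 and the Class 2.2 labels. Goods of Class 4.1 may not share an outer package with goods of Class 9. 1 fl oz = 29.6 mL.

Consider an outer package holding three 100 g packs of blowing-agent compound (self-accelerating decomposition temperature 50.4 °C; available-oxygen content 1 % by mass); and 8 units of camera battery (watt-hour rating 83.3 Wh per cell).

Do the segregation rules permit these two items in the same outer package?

No

Self-accelerating decomposition temperature 50.4 °C meets the Class 4.1 criterion (Self-Reactive), so the blowing-agent compound is Class 4.1.
Camera battery: watt-hour rating 83.3 Wh per cell > 80 Wh per cell → Class 9 (Lithium Cells).
Class 4.1 and Class 9 may not share an outer package.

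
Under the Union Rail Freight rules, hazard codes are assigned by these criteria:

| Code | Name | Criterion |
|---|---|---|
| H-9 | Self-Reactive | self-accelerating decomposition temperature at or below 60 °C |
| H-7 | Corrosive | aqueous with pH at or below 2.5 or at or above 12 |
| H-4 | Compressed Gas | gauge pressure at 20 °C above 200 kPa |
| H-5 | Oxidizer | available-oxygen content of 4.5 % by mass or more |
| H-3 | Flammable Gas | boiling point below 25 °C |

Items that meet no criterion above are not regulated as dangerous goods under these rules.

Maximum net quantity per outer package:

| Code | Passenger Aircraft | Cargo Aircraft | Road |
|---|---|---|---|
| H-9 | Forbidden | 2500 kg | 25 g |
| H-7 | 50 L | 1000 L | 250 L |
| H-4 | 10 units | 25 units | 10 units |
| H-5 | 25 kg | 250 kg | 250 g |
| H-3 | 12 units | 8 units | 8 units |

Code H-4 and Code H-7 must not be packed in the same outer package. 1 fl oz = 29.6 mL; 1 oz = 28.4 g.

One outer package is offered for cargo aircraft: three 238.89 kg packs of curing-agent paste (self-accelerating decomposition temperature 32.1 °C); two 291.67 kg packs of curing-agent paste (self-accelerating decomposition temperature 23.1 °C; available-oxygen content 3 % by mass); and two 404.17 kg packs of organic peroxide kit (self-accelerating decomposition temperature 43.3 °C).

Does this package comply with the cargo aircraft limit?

Yes

With self-accelerating decomposition temperature 32.1 °C (≤ 60 °C), the curing-agent paste falls in Code H-9.
The curing-agent paste has self-accelerating decomposition temperature 23.1 °C, which is ≤ 60 °C, so it is Code H-9 (Self-Reactive).
With self-accelerating decomposition temperature 43.3 °C (≤ 60 °C), the organic peroxide kit falls in Code H-9.
Code H-9 net quantity: (three 238.89 kg packs = 716.67 kg) + (two 291.67 kg packs = 583.34 kg) + (two 404.17 kg packs = 808.34 kg) = 2108.35 kg.
2108.35 kg ≤ 2500 kg (cargo aircraft limit, Code H-9) — within limit.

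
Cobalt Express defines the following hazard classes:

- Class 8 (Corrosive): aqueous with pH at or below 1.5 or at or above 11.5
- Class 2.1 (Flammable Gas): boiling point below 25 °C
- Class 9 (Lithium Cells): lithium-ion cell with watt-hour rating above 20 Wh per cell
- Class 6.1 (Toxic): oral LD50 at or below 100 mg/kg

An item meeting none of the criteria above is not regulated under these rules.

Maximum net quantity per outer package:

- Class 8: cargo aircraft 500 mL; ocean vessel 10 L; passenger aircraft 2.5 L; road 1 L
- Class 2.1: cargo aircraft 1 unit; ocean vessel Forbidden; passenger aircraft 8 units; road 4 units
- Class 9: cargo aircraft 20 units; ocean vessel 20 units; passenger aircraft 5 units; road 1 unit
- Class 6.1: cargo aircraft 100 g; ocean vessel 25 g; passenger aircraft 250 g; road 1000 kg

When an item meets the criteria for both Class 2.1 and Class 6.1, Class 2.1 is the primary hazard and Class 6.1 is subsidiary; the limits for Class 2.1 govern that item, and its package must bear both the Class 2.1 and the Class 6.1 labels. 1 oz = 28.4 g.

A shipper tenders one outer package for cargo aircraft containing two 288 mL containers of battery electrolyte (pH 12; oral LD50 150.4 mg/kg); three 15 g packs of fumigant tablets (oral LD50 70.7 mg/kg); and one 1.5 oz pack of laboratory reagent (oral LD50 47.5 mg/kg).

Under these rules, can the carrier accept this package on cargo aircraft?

The battery electrolyte has pH 12, which is ≥ 11.5, so it is Class 8 (Corrosive).
The fumigant tablets have oral LD50 70.7 mg/kg, which is ≤ 100 mg/kg, so they are Class 6.1 (Toxic).
Laboratory reagent: oral LD50 47.5 mg/kg ≤ 100 mg/kg → Class 6.1 (Toxic).
Class 6.1 net quantity: (three 15 g packs = 45 g) + (one 1.5 oz pack = 42.6 g) = 87.6 g.
That is within the Class 6.1 cargo aircraft limit of 100 g.
Class 8 quantity: two 288 mL containers = 576 mL.
That exceeds the Class 8 cargo aircraft limit of 500 mL.

No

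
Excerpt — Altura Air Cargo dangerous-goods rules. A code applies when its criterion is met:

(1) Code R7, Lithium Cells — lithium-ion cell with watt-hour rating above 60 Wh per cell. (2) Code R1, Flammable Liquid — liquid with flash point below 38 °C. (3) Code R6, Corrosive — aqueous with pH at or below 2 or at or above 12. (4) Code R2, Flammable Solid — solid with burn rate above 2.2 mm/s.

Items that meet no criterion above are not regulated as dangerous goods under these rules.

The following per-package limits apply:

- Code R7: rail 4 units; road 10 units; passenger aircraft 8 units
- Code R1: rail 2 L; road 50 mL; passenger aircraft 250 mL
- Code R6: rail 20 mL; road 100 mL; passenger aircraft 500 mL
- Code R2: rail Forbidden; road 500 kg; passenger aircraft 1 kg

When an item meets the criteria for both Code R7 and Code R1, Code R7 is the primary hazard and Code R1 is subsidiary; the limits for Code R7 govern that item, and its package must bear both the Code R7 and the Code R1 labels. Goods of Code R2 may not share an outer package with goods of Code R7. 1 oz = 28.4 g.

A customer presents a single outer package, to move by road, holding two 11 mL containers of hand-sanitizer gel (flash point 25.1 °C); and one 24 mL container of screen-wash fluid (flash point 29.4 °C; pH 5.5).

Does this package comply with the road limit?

Yes

With flash point 25.1 °C (< 38 °C), the hand-sanitizer gel falls in Code R1.
Flash point 29.4 °C meets the Code R1 criterion (Flammable Liquid), so the screen-wash fluid is Code R1.
Code R1 net quantity: (two 11 mL containers = 22 mL) + 24 mL = 46 mL.
46 mL ≤ 50 mL (road limit, Code R1) — within limit.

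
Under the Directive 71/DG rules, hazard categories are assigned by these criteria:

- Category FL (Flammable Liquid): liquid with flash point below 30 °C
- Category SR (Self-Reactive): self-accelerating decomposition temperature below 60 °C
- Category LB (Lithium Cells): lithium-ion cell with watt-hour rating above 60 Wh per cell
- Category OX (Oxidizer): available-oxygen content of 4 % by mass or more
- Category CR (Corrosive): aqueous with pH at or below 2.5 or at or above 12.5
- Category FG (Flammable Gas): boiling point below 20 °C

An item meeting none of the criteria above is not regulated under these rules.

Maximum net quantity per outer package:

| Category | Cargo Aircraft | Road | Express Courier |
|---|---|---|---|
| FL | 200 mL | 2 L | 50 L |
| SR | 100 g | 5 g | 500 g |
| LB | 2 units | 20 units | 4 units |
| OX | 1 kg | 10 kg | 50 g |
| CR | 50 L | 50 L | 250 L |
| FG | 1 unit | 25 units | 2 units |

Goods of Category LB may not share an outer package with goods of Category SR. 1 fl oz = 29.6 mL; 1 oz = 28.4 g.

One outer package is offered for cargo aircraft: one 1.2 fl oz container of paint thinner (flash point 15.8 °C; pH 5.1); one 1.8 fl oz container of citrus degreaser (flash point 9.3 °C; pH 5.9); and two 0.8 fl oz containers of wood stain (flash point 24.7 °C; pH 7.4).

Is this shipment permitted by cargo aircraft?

Yes

The paint thinner has flash point 15.8 °C, which is < 30 °C, so it is Category FL (Flammable Liquid).
Flash point 9.3 °C meets the Category FL criterion (Flammable Liquid), so the citrus degreaser is Category FL.
With flash point 24.7 °C (< 30 °C), the wood stain falls in Category FL.
Category FL net quantity: (one 1.2 fl oz container = 35.52 mL) + (one 1.8 fl oz container = 53.28 mL) + (two 0.8 fl oz containers = 47.36 mL) = 136.16 mL.
136.16 mL ≤ 200 mL (cargo aircraft limit, Category FL) — within limit.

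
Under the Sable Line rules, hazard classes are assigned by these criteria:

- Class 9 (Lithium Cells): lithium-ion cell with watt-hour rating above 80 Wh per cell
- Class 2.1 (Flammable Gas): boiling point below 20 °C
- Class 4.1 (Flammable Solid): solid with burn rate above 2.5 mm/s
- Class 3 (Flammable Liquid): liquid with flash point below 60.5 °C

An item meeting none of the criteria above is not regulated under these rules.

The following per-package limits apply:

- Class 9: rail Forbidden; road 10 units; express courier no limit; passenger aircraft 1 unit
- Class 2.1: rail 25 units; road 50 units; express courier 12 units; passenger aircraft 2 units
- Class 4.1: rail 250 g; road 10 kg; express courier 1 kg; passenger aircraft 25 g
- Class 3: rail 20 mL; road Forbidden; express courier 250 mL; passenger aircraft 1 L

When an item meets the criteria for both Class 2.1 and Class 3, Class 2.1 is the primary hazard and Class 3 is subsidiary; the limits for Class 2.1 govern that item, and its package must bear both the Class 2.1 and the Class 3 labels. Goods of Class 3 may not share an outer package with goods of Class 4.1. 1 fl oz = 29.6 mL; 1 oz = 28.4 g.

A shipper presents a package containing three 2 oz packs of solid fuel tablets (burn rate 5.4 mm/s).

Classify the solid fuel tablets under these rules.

Class 4.1

The solid fuel tablets have burn rate 5.4 mm/s, which is > 2.5 mm/s, so they are Class 4.1 (Flammable Solid).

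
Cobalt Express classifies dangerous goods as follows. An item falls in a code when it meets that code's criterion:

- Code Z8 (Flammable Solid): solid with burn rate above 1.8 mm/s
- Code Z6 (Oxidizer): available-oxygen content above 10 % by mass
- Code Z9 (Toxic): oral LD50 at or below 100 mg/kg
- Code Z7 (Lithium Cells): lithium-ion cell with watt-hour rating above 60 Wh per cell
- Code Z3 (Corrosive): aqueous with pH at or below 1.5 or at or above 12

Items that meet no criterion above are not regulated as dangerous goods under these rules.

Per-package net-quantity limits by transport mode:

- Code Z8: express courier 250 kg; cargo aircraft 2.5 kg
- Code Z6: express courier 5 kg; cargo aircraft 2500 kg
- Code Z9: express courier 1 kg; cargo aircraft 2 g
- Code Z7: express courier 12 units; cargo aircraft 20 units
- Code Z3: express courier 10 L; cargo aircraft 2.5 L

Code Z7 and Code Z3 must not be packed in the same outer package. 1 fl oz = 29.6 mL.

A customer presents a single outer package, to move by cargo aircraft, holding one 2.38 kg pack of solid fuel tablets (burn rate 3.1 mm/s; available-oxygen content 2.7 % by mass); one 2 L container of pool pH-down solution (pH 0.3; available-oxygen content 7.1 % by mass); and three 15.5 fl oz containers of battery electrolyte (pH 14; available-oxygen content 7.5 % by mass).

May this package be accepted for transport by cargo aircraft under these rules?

Burn rate 3.1 mm/s meets the Code Z8 criterion (Flammable Solid), so the solid fuel tablets are Code Z8.
Pool pH-down solution: pH 0.3 ≤ 1.5 → Code Z3 (Corrosive).
pH 14 meets the Code Z3 criterion (Corrosive), so the battery electrolyte is Code Z3.
Total Code Z3: 2 L + (three 15.5 fl oz containers = 1376.4 mL) = 3376.4 mL.
That exceeds the Code Z3 cargo aircraft limit of 2.5 L.
Code Z8 quantity: 2.38 kg.
That is within the Code Z8 cargo aircraft limit of 2.5 kg.
The segregation rule (Code Z7 with Code Z3) does not apply to Code Z3 with Code Z8.

No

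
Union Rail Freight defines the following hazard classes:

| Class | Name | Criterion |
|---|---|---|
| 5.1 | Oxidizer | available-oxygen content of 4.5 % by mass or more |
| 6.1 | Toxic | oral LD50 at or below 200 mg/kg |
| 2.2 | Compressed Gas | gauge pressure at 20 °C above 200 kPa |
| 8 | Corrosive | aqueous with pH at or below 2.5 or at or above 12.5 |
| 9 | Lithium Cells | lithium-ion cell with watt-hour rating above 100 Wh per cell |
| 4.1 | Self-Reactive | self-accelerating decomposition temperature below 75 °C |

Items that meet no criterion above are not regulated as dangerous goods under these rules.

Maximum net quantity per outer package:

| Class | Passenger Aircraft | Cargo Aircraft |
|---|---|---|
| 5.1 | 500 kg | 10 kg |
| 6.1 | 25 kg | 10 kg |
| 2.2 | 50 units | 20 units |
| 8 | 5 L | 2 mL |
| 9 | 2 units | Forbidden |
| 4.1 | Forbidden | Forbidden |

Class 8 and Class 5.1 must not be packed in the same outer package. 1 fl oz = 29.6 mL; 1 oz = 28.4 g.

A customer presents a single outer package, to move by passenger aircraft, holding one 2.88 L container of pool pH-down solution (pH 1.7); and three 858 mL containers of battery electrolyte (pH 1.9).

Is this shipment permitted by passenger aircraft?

Pool pH-down solution: pH 1.7 ≤ 2.5 → Class 8 (Corrosive).
The battery electrolyte has pH 1.9, which is ≤ 2.5, so it is Class 8 (Corrosive).
Total Class 8: 2.88 L + (three 858 mL containers = 2.574 L) = 5.454 L.
5.454 L > 5 L (passenger aircraft limit, Class 8) — over the limit.

No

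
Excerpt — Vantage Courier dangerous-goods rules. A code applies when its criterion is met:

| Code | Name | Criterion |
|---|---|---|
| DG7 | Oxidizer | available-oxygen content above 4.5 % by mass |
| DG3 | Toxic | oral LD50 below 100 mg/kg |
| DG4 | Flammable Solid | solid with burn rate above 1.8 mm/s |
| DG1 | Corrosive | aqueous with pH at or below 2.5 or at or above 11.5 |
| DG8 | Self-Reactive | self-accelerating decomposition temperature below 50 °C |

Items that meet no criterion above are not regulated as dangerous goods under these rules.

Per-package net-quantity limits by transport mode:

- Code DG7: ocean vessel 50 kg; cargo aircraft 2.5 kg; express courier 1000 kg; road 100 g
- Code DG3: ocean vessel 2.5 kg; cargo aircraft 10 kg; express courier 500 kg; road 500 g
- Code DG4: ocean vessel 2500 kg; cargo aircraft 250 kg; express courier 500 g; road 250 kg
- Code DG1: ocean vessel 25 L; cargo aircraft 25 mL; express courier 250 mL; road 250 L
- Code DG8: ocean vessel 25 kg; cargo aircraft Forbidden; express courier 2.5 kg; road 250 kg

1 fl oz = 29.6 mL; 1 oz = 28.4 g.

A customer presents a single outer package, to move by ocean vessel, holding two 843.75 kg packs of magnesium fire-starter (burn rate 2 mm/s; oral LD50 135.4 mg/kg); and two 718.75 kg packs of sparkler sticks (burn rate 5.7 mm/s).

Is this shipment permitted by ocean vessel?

No

The magnesium fire-starter has burn rate 2 mm/s, which is > 1.8 mm/s, so it is Code DG4 (Flammable Solid).
Burn rate 5.7 mm/s meets the Code DG4 criterion (Flammable Solid), so the sparkler sticks are Code DG4.
Code DG4 net quantity: (two 843.75 kg packs = 1687.5 kg) + (two 718.75 kg packs = 1437.5 kg) = 3125 kg.
3125 kg > 2500 kg (ocean vessel limit, Code DG4) — over the limit.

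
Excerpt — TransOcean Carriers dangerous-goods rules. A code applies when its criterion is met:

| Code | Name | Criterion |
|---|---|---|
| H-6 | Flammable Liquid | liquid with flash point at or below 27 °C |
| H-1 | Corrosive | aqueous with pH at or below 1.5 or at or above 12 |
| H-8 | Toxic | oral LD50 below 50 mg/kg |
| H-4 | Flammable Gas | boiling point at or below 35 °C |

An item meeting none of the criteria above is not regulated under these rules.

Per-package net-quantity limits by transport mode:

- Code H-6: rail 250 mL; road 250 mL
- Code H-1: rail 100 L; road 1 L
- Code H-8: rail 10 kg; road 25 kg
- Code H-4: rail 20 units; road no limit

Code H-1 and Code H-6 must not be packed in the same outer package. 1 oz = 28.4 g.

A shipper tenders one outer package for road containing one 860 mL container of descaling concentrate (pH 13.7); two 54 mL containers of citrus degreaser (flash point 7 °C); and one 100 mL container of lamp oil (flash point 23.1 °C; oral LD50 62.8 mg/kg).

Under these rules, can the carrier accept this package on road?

Descaling concentrate: pH 13.7 ≥ 12 → Code H-1 (Corrosive).
Flash point 7 °C meets the Code H-6 criterion (Flammable Liquid), so the citrus degreaser is Code H-6.
Flash point 23.1 °C meets the Code H-6 criterion (Flammable Liquid), so the lamp oil is Code H-6.
Code H-1 quantity: 860 mL.
That is within the Code H-1 road limit of 1 L.
Code H-6 net quantity: (two 54 mL containers = 108 mL) + 100 mL = 208 mL.
That is within the Code H-6 road limit of 250 mL.
Code H-1 and Code H-6 may not share an outer package.

No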